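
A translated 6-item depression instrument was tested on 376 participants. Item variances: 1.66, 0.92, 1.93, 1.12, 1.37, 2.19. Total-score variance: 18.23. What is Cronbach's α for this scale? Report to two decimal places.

Cronbach's α = 0.60

sum of item variances = 1.66 + 0.92 + 1.93 + 1.12 + 1.37 + 2.19 = 9.19
α = (k/(k−1))·(1 − sum of item variances/Var(T)) = (6/5)·(1 − 9.19/18.23) = 0.60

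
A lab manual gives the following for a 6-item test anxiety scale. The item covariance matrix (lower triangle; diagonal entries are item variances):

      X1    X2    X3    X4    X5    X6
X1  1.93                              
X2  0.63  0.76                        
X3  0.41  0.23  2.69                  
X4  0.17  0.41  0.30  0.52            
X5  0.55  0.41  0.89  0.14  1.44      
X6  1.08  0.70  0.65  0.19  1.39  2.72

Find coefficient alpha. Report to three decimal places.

sum of item variances = 1.93 + 0.76 + 2.69 + 0.52 + 1.44 + 2.72 = 10.06
Σ_{i<j} σ_ij = 8.15
σ²_T = 10.06 + 2 × 8.15 = 26.36
α = (k/(k−1))·(1 − sum of item variances/σ²_T) = (6/5)·(1 − 10.06/26.36) = 0.742

α = 0.742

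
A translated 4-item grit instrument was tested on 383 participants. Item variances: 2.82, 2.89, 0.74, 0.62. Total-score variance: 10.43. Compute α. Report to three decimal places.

α = 0.430

sum of item variances = 2.82 + 2.89 + 0.74 + 0.62 = 7.07
α = (k/(k−1))·(1 − sum of item variances/Var(T)) = (4/3)·(1 − 7.07/10.43) = 0.430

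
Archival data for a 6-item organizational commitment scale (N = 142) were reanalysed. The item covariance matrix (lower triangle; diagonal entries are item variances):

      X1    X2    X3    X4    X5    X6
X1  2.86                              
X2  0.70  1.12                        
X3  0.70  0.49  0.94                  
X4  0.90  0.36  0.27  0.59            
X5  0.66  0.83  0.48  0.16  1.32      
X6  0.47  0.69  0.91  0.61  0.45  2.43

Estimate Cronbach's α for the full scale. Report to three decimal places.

ΣVar(i) = 2.86 + 1.12 + 0.94 + 0.59 + 1.32 + 2.43 = 9.26
Σ_{i<j} σ_ij = 8.68
σ²_total = 9.26 + 2 × 8.68 = 26.62
α = (k/(k−1))·(1 − ΣVar(i)/σ²_total) = (6/5)·(1 − 9.26/26.62) = 0.783

α = 0.783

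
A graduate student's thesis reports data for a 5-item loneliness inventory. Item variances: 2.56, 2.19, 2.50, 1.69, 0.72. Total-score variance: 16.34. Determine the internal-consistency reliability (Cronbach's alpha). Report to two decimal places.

α = 0.51

Σσ²ᵢ = 2.56 + 2.19 + 2.50 + 1.69 + 0.72 = 9.66
α = (k/(k−1))·(1 − Σσ²ᵢ/total variance) = (5/4)·(1 − 9.66/16.34) = 0.51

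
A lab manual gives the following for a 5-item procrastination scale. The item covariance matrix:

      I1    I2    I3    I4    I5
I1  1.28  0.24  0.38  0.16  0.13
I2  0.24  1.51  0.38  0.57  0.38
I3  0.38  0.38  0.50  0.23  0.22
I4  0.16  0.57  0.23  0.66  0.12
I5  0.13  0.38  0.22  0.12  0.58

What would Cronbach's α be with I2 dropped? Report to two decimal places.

Remaining items: I1, I3, I4, I5 (k = 4).
sum of item variances = 1.28 + 0.50 + 0.66 + 0.58 = 3.02
Var(T) = 3.02 + 2 × 1.24 = 5.50
α (item deleted) = (4/3)·(1 − 3.02/5.50) = 0.60

Cronbach's α = 0.60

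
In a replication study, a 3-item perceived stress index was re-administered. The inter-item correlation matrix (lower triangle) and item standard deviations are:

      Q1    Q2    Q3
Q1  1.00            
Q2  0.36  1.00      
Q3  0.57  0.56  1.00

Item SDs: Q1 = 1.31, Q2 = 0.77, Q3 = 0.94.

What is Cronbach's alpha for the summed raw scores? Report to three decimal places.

Σσ²ᵢ = 1.31² + 0.77² + 0.94² = 3.1926
Covariances σ_ij = r_ij · s_i · s_j:
  σ(Q1,Q2) = 0.36 × 1.31 × 0.77 = 0.3631
  σ(Q1,Q3) = 0.57 × 1.31 × 0.94 = 0.7019
  σ(Q2,Q3) = 0.56 × 0.77 × 0.94 = 0.4053
σ²_T = Σσ²ᵢ + 2·Σσ_ij = 3.1926 + 2 × 1.4703 = 6.1332
α = (3/2)·(1 − 3.1926/6.1332) = 0.719

Cronbach's alpha = 0.719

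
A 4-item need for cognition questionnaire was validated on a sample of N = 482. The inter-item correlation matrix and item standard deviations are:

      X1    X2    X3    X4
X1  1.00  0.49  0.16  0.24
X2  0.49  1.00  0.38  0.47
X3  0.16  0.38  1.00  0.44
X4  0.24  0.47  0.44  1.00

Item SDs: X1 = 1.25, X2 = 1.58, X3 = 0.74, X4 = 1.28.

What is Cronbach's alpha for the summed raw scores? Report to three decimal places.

Σσ²ᵢ = 1.25² + 1.58² + 0.74² + 1.28² = 6.2449
Covariances σ_ij = r_ij · s_i · s_j:
  σ(X1,X2) = 0.49 × 1.25 × 1.58 = 0.9678
  σ(X1,X3) = 0.16 × 1.25 × 0.74 = 0.1480
  σ(X1,X4) = 0.24 × 1.25 × 1.28 = 0.3840
  σ(X2,X3) = 0.38 × 1.58 × 0.74 = 0.4443
  σ(X2,X4) = 0.47 × 1.58 × 1.28 = 0.9505
  σ(X3,X4) = 0.44 × 0.74 × 1.28 = 0.4168
σ²_T = Σσ²ᵢ + 2·Σσ_ij = 6.2449 + 2 × 3.3114 = 12.8677
α = (4/3)·(1 − 6.2449/12.8677) = 0.686

α = 0.686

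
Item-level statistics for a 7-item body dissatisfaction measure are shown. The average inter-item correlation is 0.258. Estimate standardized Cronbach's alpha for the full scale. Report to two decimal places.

Standardized α = k·r̄ / (1 + (k−1)·r̄) = 7 × 0.258 / (1 + 6 × 0.258)
  = 1.8060 / 2.5480 = 0.71

standardized Cronbach's alpha = 0.71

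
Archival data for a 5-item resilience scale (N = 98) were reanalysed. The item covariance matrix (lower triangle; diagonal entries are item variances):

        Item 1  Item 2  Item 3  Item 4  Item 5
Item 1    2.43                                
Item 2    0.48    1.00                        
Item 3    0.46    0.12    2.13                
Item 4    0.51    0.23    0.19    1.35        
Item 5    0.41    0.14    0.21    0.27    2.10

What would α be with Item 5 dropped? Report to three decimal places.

Remaining items: Item 1, Item 2, Item 3, Item 4 (k = 4).
Σσ²ᵢ = 2.43 + 1.00 + 2.13 + 1.35 = 6.91
total variance = 6.91 + 2 × 1.99 = 10.89
α (item deleted) = (4/3)·(1 − 6.91/10.89) = 0.487

α = 0.487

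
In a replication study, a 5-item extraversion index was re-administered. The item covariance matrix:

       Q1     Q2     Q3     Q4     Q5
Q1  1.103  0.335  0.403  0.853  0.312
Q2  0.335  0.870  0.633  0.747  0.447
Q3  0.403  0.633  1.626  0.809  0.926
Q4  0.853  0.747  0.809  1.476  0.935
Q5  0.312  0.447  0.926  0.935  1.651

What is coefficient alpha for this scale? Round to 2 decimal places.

α = 0.82

Σσ²ᵢ = 1.103 + 0.870 + 1.626 + 1.476 + 1.651 = 6.726
Sum of off-diagonal covariances = 6.400
σ²_total = 6.726 + 2 × 6.400 = 19.526
α = (k/(k−1))·(1 − Σσ²ᵢ/σ²_total) = (5/4)·(1 − 6.726/19.526) = 0.82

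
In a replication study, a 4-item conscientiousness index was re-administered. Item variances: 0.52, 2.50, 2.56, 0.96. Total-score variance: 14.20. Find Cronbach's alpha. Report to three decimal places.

α = 0.719

Σσ²ᵢ = 0.52 + 2.50 + 2.56 + 0.96 = 6.54
α = (k/(k−1))·(1 − Σσ²ᵢ/σ²_total) = (4/3)·(1 − 6.54/14.20) = 0.719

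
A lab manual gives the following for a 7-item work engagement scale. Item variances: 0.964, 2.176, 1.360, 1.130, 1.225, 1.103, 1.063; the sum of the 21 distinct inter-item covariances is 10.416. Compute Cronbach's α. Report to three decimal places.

Cronbach's α = 0.814

Σσᵢ² = 0.964 + 2.176 + 1.360 + 1.130 + 1.225 + 1.103 + 1.063 = 9.021
Sum of distinct covariances = 10.416
Var(T) = Σσᵢ² + 2·Σcov = 9.021 + 2 × 10.416 = 29.853
α = (7/6)·(1 − 9.021/29.853) = 0.814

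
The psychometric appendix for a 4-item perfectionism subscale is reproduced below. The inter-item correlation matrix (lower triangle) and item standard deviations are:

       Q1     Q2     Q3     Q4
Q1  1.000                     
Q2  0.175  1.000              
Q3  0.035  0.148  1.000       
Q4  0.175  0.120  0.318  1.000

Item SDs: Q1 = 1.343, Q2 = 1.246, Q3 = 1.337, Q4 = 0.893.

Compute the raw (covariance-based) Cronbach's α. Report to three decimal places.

Cronbach's α = 0.411

Σσ²ᵢ = 1.343² + 1.246² + 1.337² + 0.893² = 5.9412
Covariances σ_ij = r_ij · s_i · s_j:
  σ(Q1,Q2) = 0.175 × 1.343 × 1.246 = 0.2928
  σ(Q1,Q3) = 0.035 × 1.343 × 1.337 = 0.0628
  σ(Q1,Q4) = 0.175 × 1.343 × 0.893 = 0.2099
  σ(Q2,Q3) = 0.148 × 1.246 × 1.337 = 0.2466
  σ(Q2,Q4) = 0.120 × 1.246 × 0.893 = 0.1335
  σ(Q3,Q4) = 0.318 × 1.337 × 0.893 = 0.3797
σ²_T = Σσ²ᵢ + 2·Σσ_ij = 5.9412 + 2 × 1.3253 = 8.5918
α = (4/3)·(1 − 5.9412/8.5918) = 0.411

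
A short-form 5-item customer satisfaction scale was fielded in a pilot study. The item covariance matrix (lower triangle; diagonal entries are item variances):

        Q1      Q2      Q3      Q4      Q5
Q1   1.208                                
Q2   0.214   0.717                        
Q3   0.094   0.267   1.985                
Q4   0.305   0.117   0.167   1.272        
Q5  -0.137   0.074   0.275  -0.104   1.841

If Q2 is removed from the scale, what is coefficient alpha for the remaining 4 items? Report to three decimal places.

coefficient alpha = 0.213

Remaining items: Q1, Q3, Q4, Q5 (k = 4).
sum of item variances = 1.208 + 1.985 + 1.272 + 1.841 = 6.306
σ²_total = 6.306 + 2 × 0.600 = 7.506
α (item deleted) = (4/3)·(1 − 6.306/7.506) = 0.213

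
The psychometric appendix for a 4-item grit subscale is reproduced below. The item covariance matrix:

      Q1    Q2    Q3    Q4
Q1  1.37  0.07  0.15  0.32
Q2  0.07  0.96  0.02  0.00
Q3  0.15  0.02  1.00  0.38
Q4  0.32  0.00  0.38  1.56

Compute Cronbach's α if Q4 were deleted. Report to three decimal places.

Remaining items: Q1, Q2, Q3 (k = 3).
ΣVar(i) = 1.37 + 0.96 + 1.00 = 3.33
σ²_T = 3.33 + 2 × 0.24 = 3.81
α (item deleted) = (3/2)·(1 − 3.33/3.81) = 0.189

α = 0.189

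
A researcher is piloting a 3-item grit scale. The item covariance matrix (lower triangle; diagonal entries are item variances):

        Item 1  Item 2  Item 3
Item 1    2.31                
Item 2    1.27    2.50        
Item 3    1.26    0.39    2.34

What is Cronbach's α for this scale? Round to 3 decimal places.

α = 0.674

Σσᵢ² = 2.31 + 2.50 + 2.34 = 7.15
Sum of the distinct covariances = 2.92
σ²_total = 7.15 + 2 × 2.92 = 12.99
α = (k/(k−1))·(1 − Σσᵢ²/σ²_total) = (3/2)·(1 − 7.15/12.99) = 0.674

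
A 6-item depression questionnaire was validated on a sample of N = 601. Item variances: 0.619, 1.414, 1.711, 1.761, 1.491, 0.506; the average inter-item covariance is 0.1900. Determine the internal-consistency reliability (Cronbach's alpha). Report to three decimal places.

Cronbach's alpha = 0.518

Σσ²ᵢ = 0.619 + 1.414 + 1.711 + 1.761 + 1.491 + 0.506 = 7.502
Sum of the 15 distinct covariances = 15 × 0.1900 = 2.8500
σ²_T = Σσ²ᵢ + 2·Σcov = 7.502 + 2 × 2.8500 = 13.2020
α = (6/5)·(1 − 7.502/13.2020) = 0.518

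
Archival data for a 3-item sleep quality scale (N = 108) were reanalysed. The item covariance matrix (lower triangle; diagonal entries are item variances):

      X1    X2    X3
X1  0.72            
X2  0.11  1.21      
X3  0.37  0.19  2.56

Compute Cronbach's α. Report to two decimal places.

sum of item variances = 0.72 + 1.21 + 2.56 = 4.49
Σ_{i<j} σ_ij = 0.67
σ²_total = 4.49 + 2 × 0.67 = 5.83
α = (k/(k−1))·(1 − sum of item variances/σ²_total) = (3/2)·(1 − 4.49/5.83) = 0.34

Cronbach's α = 0.34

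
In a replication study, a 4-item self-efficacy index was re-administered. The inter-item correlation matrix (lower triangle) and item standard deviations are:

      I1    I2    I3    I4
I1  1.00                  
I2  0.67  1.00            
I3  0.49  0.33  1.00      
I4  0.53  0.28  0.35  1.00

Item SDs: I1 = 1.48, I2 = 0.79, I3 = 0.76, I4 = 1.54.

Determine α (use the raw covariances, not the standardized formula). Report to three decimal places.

α = 0.730

Σσ²ᵢ = 1.48² + 0.79² + 0.76² + 1.54² = 5.7637
Covariances σ_ij = r_ij · s_i · s_j:
  σ(I1,I2) = 0.67 × 1.48 × 0.79 = 0.7834
  σ(I1,I3) = 0.49 × 1.48 × 0.76 = 0.5512
  σ(I1,I4) = 0.53 × 1.48 × 1.54 = 1.2080
  σ(I2,I3) = 0.33 × 0.79 × 0.76 = 0.1981
  σ(I2,I4) = 0.28 × 0.79 × 1.54 = 0.3406
  σ(I3,I4) = 0.35 × 0.76 × 1.54 = 0.4096
σ²_T = Σσ²ᵢ + 2·Σσ_ij = 5.7637 + 2 × 3.4909 = 12.7455
α = (4/3)·(1 − 5.7637/12.7455) = 0.730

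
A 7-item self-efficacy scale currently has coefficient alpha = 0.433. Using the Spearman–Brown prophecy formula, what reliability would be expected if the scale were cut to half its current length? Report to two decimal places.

Length factor m = 1/2
α' = m·α / (1 − (1−m)·α)
   = 1/2 × 0.433 / (1 − (1 − 1/2) × 0.433)
   = 0.2165 / 0.7835 = 0.28

predicted reliability = 0.28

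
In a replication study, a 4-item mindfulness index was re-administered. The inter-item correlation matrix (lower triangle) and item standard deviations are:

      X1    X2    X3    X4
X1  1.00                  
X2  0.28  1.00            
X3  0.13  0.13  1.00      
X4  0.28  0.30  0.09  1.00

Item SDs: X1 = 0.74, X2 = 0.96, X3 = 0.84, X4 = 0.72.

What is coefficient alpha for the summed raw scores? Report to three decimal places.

coefficient alpha = 0.495

Σσ²ᵢ = 0.74² + 0.96² + 0.84² + 0.72² = 2.6932
Covariances σ_ij = r_ij · s_i · s_j:
  σ(X1,X2) = 0.28 × 0.74 × 0.96 = 0.1989
  σ(X1,X3) = 0.13 × 0.74 × 0.84 = 0.0808
  σ(X1,X4) = 0.28 × 0.74 × 0.72 = 0.1492
  σ(X2,X3) = 0.13 × 0.96 × 0.84 = 0.1048
  σ(X2,X4) = 0.30 × 0.96 × 0.72 = 0.2074
  σ(X3,X4) = 0.09 × 0.84 × 0.72 = 0.0544
σ²_T = Σσ²ᵢ + 2·Σσ_ij = 2.6932 + 2 × 0.7955 = 4.2842
α = (4/3)·(1 − 2.6932/4.2842) = 0.495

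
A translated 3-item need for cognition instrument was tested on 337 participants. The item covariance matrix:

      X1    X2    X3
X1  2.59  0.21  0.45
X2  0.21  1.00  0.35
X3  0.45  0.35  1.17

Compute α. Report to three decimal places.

α = 0.447

Σσ²ᵢ = 2.59 + 1.00 + 1.17 = 4.76
Sum of off-diagonal covariances = 1.01
total variance = 4.76 + 2 × 1.01 = 6.78
α = (k/(k−1))·(1 − Σσ²ᵢ/total variance) = (3/2)·(1 − 4.76/6.78) = 0.447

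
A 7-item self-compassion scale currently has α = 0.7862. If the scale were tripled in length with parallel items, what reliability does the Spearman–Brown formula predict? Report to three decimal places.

predicted reliability = 0.917

Length factor m = 3
α' = m·α / (1 + (m−1)·α)
   = 3 × 0.7862 / (1 + (3 − 1) × 0.7862)
   = 2.3586 / 2.5724 = 0.917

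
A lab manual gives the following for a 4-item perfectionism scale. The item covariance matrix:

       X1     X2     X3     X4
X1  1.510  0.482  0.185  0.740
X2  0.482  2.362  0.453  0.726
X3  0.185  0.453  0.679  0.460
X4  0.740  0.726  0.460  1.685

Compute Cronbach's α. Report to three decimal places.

Cronbach's α = 0.659

sum of item variances = 1.510 + 2.362 + 0.679 + 1.685 = 6.236
Sum of off-diagonal covariances = 3.046
Var(T) = 6.236 + 2 × 3.046 = 12.328
α = (k/(k−1))·(1 − sum of item variances/Var(T)) = (4/3)·(1 − 6.236/12.328) = 0.659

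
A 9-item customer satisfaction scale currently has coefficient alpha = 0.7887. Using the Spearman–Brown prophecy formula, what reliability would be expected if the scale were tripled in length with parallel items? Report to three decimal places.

Length factor m = 3
α' = m·α / (1 + (m−1)·α)
   = 3 × 0.7887 / (1 + (3 − 1) × 0.7887)
   = 2.3661 / 2.5774 = 0.918

predicted reliability = 0.918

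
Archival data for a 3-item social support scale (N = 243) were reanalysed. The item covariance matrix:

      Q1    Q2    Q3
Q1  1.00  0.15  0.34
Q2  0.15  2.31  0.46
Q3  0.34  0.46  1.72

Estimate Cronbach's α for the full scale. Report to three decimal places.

α = 0.411

sum of item variances = 1.00 + 2.31 + 1.72 = 5.03
Σ_{i<j} σ_ij = 0.95
σ²_total = 5.03 + 2 × 0.95 = 6.93
α = (k/(k−1))·(1 − sum of item variances/σ²_total) = (3/2)·(1 − 5.03/6.93) = 0.411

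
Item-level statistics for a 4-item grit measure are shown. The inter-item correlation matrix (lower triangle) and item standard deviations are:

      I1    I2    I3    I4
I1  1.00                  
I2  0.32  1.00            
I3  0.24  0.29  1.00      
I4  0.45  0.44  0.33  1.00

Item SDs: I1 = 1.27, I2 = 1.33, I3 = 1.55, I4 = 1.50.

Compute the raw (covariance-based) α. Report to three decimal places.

α = 0.675

Σσ²ᵢ = 1.27² + 1.33² + 1.55² + 1.50² = 8.0343
Covariances σ_ij = r_ij · s_i · s_j:
  σ(I1,I2) = 0.32 × 1.27 × 1.33 = 0.5405
  σ(I1,I3) = 0.24 × 1.27 × 1.55 = 0.4724
  σ(I1,I4) = 0.45 × 1.27 × 1.50 = 0.8573
  σ(I2,I3) = 0.29 × 1.33 × 1.55 = 0.5978
  σ(I2,I4) = 0.44 × 1.33 × 1.50 = 0.8778
  σ(I3,I4) = 0.33 × 1.55 × 1.50 = 0.7673
σ²_T = Σσ²ᵢ + 2·Σσ_ij = 8.0343 + 2 × 4.1131 = 16.2605
α = (4/3)·(1 − 8.0343/16.2605) = 0.675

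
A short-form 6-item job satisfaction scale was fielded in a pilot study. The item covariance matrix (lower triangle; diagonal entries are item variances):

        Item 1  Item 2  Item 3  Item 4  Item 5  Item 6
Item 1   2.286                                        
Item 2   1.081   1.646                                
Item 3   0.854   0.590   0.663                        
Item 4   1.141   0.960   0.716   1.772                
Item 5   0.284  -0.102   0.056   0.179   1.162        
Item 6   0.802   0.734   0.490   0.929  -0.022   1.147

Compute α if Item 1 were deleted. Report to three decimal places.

α = 0.733

Remaining items: Item 2, Item 3, Item 4, Item 5, Item 6 (k = 5).
ΣVar(i) = 1.646 + 0.663 + 1.772 + 1.162 + 1.147 = 6.390
total variance = 6.390 + 2 × 4.530 = 15.450
α (item deleted) = (5/4)·(1 − 6.390/15.450) = 0.733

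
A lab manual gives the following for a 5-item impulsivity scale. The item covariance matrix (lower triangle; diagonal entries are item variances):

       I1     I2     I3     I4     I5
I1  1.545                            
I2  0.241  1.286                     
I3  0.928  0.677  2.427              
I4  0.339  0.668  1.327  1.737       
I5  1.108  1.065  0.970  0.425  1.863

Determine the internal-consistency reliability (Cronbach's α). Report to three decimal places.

sum of item variances = 1.545 + 1.286 + 2.427 + 1.737 + 1.863 = 8.858
Sum of the distinct covariances = 7.748
total variance = 8.858 + 2 × 7.748 = 24.354
α = (k/(k−1))·(1 − sum of item variances/total variance) = (5/4)·(1 − 8.858/24.354) = 0.795

Cronbach's α = 0.795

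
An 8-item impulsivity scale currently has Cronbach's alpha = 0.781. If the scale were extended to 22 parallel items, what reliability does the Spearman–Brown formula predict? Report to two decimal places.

predicted reliability = 0.91

Length factor m = 22/8 = 2.7500
α' = m·α / (1 + (m−1)·α)
   = 22/8 × 0.781 / (1 + (22/8 − 1) × 0.781)
   = 2.1478 / 2.3668 = 0.91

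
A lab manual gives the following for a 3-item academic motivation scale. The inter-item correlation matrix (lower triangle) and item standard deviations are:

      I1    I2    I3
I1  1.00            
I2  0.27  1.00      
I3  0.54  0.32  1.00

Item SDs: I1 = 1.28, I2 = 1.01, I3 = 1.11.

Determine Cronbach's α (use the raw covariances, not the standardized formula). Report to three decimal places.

α = 0.647

Σσ²ᵢ = 1.28² + 1.01² + 1.11² = 3.8906
Covariances σ_ij = r_ij · s_i · s_j:
  σ(I1,I2) = 0.27 × 1.28 × 1.01 = 0.3491
  σ(I1,I3) = 0.54 × 1.28 × 1.11 = 0.7672
  σ(I2,I3) = 0.32 × 1.01 × 1.11 = 0.3588
σ²_T = Σσ²ᵢ + 2·Σσ_ij = 3.8906 + 2 × 1.4751 = 6.8408
α = (3/2)·(1 − 3.8906/6.8408) = 0.647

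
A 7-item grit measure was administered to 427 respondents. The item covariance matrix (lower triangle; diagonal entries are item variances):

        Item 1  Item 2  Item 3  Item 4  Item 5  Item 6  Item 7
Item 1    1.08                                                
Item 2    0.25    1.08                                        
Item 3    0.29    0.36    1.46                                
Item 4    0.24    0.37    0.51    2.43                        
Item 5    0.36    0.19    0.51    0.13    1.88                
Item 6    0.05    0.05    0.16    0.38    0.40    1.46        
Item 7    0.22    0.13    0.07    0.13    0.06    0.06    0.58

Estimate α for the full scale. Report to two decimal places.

ΣVar(i) = 1.08 + 1.08 + 1.46 + 2.43 + 1.88 + 1.46 + 0.58 = 9.97
Sum of the distinct covariances = 4.92
total variance = 9.97 + 2 × 4.92 = 19.81
α = (k/(k−1))·(1 − ΣVar(i)/total variance) = (7/6)·(1 − 9.97/19.81) = 0.58

α = 0.58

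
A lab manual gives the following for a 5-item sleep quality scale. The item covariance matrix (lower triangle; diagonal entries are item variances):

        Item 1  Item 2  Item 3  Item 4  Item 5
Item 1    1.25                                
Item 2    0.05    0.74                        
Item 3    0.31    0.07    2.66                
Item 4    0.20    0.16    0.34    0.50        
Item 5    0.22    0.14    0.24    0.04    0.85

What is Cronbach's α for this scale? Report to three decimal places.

Σσᵢ² = 1.25 + 0.74 + 2.66 + 0.50 + 0.85 = 6.00
Σ_{i<j} σ_ij = 1.77
σ²_T = 6.00 + 2 × 1.77 = 9.54
α = (k/(k−1))·(1 − Σσᵢ²/σ²_T) = (5/4)·(1 − 6.00/9.54) = 0.464

α = 0.464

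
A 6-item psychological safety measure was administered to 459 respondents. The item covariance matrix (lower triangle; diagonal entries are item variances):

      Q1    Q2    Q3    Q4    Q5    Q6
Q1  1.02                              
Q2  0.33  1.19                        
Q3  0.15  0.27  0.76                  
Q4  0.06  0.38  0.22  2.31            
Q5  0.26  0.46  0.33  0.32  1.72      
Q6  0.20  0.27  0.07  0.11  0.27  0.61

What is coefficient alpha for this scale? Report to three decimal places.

coefficient alpha = 0.592

Σσᵢ² = 1.02 + 1.19 + 0.76 + 2.31 + 1.72 + 0.61 = 7.61
Σ_{i<j} σ_ij = 3.70
Var(T) = 7.61 + 2 × 3.70 = 15.01
α = (k/(k−1))·(1 − Σσᵢ²/Var(T)) = (6/5)·(1 − 7.61/15.01) = 0.592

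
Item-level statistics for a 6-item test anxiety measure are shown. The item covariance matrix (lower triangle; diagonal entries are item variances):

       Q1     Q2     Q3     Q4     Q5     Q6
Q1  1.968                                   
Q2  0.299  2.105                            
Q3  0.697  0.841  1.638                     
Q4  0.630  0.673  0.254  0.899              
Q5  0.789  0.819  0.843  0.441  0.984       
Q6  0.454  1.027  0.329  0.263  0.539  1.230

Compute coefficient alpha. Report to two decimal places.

α = 0.80

ΣVar(i) = 1.968 + 2.105 + 1.638 + 0.899 + 0.984 + 1.230 = 8.824
Sum of off-diagonal covariances = 8.898
total variance = 8.824 + 2 × 8.898 = 26.620
α = (k/(k−1))·(1 − ΣVar(i)/total variance) = (6/5)·(1 − 8.824/26.620) = 0.80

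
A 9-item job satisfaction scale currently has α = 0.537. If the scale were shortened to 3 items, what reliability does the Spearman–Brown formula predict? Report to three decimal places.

predicted reliability = 0.279

Length factor m = 3/9 = 0.3333
α' = m·α / (1 − (1−m)·α)
   = 3/9 × 0.537 / (1 − (1 − 3/9) × 0.537)
   = 0.1790 / 0.6420 = 0.279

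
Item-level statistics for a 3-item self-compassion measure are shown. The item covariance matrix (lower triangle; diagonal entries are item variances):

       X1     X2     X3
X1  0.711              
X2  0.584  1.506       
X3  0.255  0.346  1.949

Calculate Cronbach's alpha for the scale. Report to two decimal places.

α = 0.54

Σσᵢ² = 0.711 + 1.506 + 1.949 = 4.166
Σ_{i<j} σ_ij = 1.185
σ²_total = 4.166 + 2 × 1.185 = 6.536
α = (k/(k−1))·(1 − Σσᵢ²/σ²_total) = (3/2)·(1 − 4.166/6.536) = 0.54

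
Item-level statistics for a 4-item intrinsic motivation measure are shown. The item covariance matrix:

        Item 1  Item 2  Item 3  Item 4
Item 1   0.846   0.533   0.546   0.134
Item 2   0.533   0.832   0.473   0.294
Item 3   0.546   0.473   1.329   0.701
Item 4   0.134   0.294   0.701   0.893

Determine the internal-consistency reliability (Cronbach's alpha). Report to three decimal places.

Σσᵢ² = 0.846 + 0.832 + 1.329 + 0.893 = 3.900
Sum of off-diagonal covariances = 2.681
σ²_T = 3.900 + 2 × 2.681 = 9.262
α = (k/(k−1))·(1 − Σσᵢ²/σ²_T) = (4/3)·(1 − 3.900/9.262) = 0.772

α = 0.772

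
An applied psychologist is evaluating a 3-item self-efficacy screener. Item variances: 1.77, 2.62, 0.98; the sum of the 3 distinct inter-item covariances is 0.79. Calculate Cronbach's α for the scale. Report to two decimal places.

Cronbach's α = 0.34

Σσ²ᵢ = 1.77 + 2.62 + 0.98 = 5.37
Sum of distinct covariances = 0.79
total variance = Σσ²ᵢ + 2·Σcov = 5.37 + 2 × 0.79 = 6.95
α = (3/2)·(1 − 5.37/6.95) = 0.34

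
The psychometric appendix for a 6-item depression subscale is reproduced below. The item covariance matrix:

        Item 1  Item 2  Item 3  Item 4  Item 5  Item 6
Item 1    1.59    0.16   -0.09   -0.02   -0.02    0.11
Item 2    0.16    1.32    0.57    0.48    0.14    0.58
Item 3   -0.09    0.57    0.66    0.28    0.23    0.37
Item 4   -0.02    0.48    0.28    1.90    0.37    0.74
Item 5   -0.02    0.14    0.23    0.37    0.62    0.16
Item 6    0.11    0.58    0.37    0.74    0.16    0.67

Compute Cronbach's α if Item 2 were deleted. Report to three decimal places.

Remaining items: Item 1, Item 3, Item 4, Item 5, Item 6 (k = 5).
Σσᵢ² = 1.59 + 0.66 + 1.90 + 0.62 + 0.67 = 5.44
total variance = 5.44 + 2 × 2.13 = 9.70
α (item deleted) = (5/4)·(1 − 5.44/9.70) = 0.549

α = 0.549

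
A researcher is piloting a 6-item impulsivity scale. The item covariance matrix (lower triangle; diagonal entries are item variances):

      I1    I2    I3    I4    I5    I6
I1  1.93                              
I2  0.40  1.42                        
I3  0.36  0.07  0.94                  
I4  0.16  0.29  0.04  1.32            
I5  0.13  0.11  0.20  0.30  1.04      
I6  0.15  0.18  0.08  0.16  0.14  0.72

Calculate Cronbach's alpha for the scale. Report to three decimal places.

ΣVar(i) = 1.93 + 1.42 + 0.94 + 1.32 + 1.04 + 0.72 = 7.37
Sum of off-diagonal covariances = 2.77
total variance = 7.37 + 2 × 2.77 = 12.91
α = (k/(k−1))·(1 − ΣVar(i)/total variance) = (6/5)·(1 − 7.37/12.91) = 0.515

α = 0.515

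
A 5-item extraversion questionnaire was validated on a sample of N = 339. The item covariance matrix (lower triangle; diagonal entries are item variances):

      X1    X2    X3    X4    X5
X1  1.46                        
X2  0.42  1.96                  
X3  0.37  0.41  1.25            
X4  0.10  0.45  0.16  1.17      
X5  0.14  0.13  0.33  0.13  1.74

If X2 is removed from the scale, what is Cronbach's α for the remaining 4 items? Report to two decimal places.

Remaining items: X1, X3, X4, X5 (k = 4).
ΣVar(i) = 1.46 + 1.25 + 1.17 + 1.74 = 5.62
σ²_T = 5.62 + 2 × 1.23 = 8.08
α (item deleted) = (4/3)·(1 − 5.62/8.08) = 0.41

α = 0.41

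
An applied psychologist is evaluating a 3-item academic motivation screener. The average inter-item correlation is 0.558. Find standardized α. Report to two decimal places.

Standardized α = k·r̄ / (1 + (k−1)·r̄) = 3 × 0.558 / (1 + 2 × 0.558)
  = 1.6740 / 2.1160 = 0.79

standardized α = 0.79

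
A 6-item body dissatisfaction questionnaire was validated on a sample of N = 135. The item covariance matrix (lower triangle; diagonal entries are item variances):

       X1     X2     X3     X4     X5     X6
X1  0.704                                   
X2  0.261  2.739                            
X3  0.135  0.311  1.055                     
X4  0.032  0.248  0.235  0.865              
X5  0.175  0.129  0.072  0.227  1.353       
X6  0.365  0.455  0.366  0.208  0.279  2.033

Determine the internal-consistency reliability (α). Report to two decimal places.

ΣVar(i) = 0.704 + 2.739 + 1.055 + 0.865 + 1.353 + 2.033 = 8.749
Sum of off-diagonal covariances = 3.498
σ²_total = 8.749 + 2 × 3.498 = 15.745
α = (k/(k−1))·(1 − ΣVar(i)/σ²_total) = (6/5)·(1 − 8.749/15.745) = 0.53

α = 0.53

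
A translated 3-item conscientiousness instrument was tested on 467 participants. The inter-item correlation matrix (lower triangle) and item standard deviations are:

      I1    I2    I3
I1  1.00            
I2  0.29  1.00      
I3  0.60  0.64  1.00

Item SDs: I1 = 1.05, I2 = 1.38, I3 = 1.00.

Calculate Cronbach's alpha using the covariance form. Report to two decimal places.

Σσ²ᵢ = 1.05² + 1.38² + 1.00² = 4.0069
Covariances σ_ij = r_ij · s_i · s_j:
  σ(I1,I2) = 0.29 × 1.05 × 1.38 = 0.4202
  σ(I1,I3) = 0.60 × 1.05 × 1.00 = 0.6300
  σ(I2,I3) = 0.64 × 1.38 × 1.00 = 0.8832
σ²_T = Σσ²ᵢ + 2·Σσ_ij = 4.0069 + 2 × 1.9334 = 7.8737
α = (3/2)·(1 − 4.0069/7.8737) = 0.74

α = 0.74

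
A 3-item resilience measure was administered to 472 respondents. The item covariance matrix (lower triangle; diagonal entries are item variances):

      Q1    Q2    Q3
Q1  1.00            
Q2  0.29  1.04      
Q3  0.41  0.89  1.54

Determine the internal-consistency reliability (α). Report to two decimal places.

α = 0.71

Σσᵢ² = 1.00 + 1.04 + 1.54 = 3.58
Sum of the distinct covariances = 1.59
σ²_T = 3.58 + 2 × 1.59 = 6.76
α = (k/(k−1))·(1 − Σσᵢ²/σ²_T) = (3/2)·(1 − 3.58/6.76) = 0.71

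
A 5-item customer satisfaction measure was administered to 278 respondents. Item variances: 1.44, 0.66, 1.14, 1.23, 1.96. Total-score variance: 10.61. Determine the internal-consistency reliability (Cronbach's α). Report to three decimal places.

ΣVar(i) = 1.44 + 0.66 + 1.14 + 1.23 + 1.96 = 6.43
α = (k/(k−1))·(1 − ΣVar(i)/total variance) = (5/4)·(1 − 6.43/10.61) = 0.492

Cronbach's α = 0.492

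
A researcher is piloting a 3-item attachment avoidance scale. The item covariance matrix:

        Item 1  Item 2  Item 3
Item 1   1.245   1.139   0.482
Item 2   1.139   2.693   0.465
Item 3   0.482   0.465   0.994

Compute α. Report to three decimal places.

α = 0.687

sum of item variances = 1.245 + 2.693 + 0.994 = 4.932
Sum of the distinct covariances = 2.086
Var(T) = 4.932 + 2 × 2.086 = 9.104
α = (k/(k−1))·(1 − sum of item variances/Var(T)) = (3/2)·(1 − 4.932/9.104) = 0.687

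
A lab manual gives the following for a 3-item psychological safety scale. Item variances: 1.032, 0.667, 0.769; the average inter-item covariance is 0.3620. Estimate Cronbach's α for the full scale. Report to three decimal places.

Cronbach's α = 0.702

Σσᵢ² = 1.032 + 0.667 + 0.769 = 2.468
Sum of the 3 distinct covariances = 3 × 0.3620 = 1.0860
σ²_T = Σσᵢ² + 2·Σcov = 2.468 + 2 × 1.0860 = 4.6400
α = (3/2)·(1 − 2.468/4.6400) = 0.702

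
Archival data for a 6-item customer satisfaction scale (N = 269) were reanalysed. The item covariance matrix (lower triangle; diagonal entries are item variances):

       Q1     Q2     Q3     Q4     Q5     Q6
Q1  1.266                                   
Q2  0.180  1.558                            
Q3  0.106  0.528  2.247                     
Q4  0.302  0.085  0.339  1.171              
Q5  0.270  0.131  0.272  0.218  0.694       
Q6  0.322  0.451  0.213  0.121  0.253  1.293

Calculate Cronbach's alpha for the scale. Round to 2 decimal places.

Cronbach's alpha = 0.58

ΣVar(i) = 1.266 + 1.558 + 2.247 + 1.171 + 0.694 + 1.293 = 8.229
Σ_{i<j} σ_ij = 3.791
Var(T) = 8.229 + 2 × 3.791 = 15.811
α = (k/(k−1))·(1 − ΣVar(i)/Var(T)) = (6/5)·(1 − 8.229/15.811) = 0.58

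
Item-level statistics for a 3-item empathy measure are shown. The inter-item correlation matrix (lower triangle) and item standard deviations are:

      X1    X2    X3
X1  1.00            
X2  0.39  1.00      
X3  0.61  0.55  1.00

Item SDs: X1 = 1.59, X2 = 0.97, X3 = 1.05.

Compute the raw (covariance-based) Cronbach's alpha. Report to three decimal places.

Cronbach's alpha = 0.732

Σσ²ᵢ = 1.59² + 0.97² + 1.05² = 4.5715
Covariances σ_ij = r_ij · s_i · s_j:
  σ(X1,X2) = 0.39 × 1.59 × 0.97 = 0.6015
  σ(X1,X3) = 0.61 × 1.59 × 1.05 = 1.0184
  σ(X2,X3) = 0.55 × 0.97 × 1.05 = 0.5602
σ²_T = Σσ²ᵢ + 2·Σσ_ij = 4.5715 + 2 × 2.1801 = 8.9317
α = (3/2)·(1 − 4.5715/8.9317) = 0.732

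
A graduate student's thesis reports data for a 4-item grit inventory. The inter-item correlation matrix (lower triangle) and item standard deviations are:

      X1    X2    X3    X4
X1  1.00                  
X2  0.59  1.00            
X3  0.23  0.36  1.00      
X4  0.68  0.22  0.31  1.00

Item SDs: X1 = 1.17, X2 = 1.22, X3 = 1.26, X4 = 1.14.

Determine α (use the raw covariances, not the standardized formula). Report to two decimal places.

α = 0.72

Σσ²ᵢ = 1.17² + 1.22² + 1.26² + 1.14² = 5.7445
Covariances σ_ij = r_ij · s_i · s_j:
  σ(X1,X2) = 0.59 × 1.17 × 1.22 = 0.8422
  σ(X1,X3) = 0.23 × 1.17 × 1.26 = 0.3391
  σ(X1,X4) = 0.68 × 1.17 × 1.14 = 0.9070
  σ(X2,X3) = 0.36 × 1.22 × 1.26 = 0.5534
  σ(X2,X4) = 0.22 × 1.22 × 1.14 = 0.3060
  σ(X3,X4) = 0.31 × 1.26 × 1.14 = 0.4453
σ²_T = Σσ²ᵢ + 2·Σσ_ij = 5.7445 + 2 × 3.3930 = 12.5305
α = (4/3)·(1 − 5.7445/12.5305) = 0.72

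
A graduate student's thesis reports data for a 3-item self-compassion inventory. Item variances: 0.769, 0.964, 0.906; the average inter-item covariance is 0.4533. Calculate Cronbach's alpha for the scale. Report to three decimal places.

ΣVar(i) = 0.769 + 0.964 + 0.906 = 2.639
Sum of the 3 distinct covariances = 3 × 0.4533 = 1.3599
σ²_T = ΣVar(i) + 2·Σcov = 2.639 + 2 × 1.3599 = 5.3588
α = (3/2)·(1 − 2.639/5.3588) = 0.761

Cronbach's alpha = 0.761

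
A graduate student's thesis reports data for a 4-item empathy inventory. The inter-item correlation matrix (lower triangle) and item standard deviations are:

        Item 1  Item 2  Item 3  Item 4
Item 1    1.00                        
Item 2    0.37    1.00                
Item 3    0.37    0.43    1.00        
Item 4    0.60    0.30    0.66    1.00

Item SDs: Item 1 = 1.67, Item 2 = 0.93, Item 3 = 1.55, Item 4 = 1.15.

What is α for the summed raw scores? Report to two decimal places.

α = 0.75

Σσ²ᵢ = 1.67² + 0.93² + 1.55² + 1.15² = 7.3788
Covariances σ_ij = r_ij · s_i · s_j:
  σ(Item 1,Item 2) = 0.37 × 1.67 × 0.93 = 0.5746
  σ(Item 1,Item 3) = 0.37 × 1.67 × 1.55 = 0.9577
  σ(Item 1,Item 4) = 0.60 × 1.67 × 1.15 = 1.1523
  σ(Item 2,Item 3) = 0.43 × 0.93 × 1.55 = 0.6198
  σ(Item 2,Item 4) = 0.30 × 0.93 × 1.15 = 0.3209
  σ(Item 3,Item 4) = 0.66 × 1.55 × 1.15 = 1.1764
σ²_T = Σσ²ᵢ + 2·Σσ_ij = 7.3788 + 2 × 4.8017 = 16.9822
α = (4/3)·(1 − 7.3788/16.9822) = 0.75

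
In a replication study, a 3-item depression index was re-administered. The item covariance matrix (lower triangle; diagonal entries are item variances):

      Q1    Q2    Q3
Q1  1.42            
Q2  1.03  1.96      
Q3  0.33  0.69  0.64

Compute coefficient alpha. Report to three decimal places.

sum of item variances = 1.42 + 1.96 + 0.64 = 4.02
Σ_{i<j} σ_ij = 2.05
σ²_total = 4.02 + 2 × 2.05 = 8.12
α = (k/(k−1))·(1 − sum of item variances/σ²_total) = (3/2)·(1 − 4.02/8.12) = 0.757

α = 0.757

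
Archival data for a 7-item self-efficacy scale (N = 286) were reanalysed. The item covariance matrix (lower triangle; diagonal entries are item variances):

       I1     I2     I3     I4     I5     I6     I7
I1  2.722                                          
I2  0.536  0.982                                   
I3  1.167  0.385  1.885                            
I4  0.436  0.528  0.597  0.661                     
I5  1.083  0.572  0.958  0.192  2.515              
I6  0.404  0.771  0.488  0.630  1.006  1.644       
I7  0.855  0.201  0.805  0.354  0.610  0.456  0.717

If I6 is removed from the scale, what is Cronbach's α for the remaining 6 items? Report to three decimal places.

Cronbach's α = 0.794

Remaining items: I1, I2, I3, I4, I5, I7 (k = 6).
Σσ²ᵢ = 2.722 + 0.982 + 1.885 + 0.661 + 2.515 + 0.717 = 9.482
σ²_T = 9.482 + 2 × 9.279 = 28.040
α (item deleted) = (6/5)·(1 − 9.482/28.040) = 0.794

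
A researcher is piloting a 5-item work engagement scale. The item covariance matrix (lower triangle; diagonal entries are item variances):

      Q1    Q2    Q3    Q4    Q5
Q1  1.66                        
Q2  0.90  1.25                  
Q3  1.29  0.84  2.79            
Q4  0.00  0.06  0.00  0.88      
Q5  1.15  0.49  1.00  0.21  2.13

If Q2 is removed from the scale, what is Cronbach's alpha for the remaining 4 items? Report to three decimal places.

α = 0.659

Remaining items: Q1, Q3, Q4, Q5 (k = 4).
ΣVar(i) = 1.66 + 2.79 + 0.88 + 2.13 = 7.46
total variance = 7.46 + 2 × 3.65 = 14.76
α (item deleted) = (4/3)·(1 − 7.46/14.76) = 0.659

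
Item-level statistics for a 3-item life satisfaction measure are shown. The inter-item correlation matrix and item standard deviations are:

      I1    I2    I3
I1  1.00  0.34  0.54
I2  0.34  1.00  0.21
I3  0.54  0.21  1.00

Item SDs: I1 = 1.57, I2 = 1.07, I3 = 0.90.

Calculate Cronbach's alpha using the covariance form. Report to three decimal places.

Cronbach's alpha = 0.615

Σσ²ᵢ = 1.57² + 1.07² + 0.90² = 4.4198
Covariances σ_ij = r_ij · s_i · s_j:
  σ(I1,I2) = 0.34 × 1.57 × 1.07 = 0.5712
  σ(I1,I3) = 0.54 × 1.57 × 0.90 = 0.7630
  σ(I2,I3) = 0.21 × 1.07 × 0.90 = 0.2022
σ²_T = Σσ²ᵢ + 2·Σσ_ij = 4.4198 + 2 × 1.5364 = 7.4926
α = (3/2)·(1 − 4.4198/7.4926) = 0.615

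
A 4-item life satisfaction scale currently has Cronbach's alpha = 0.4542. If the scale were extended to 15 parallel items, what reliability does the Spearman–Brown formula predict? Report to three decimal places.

Length factor m = 15/4 = 3.7500
α' = m·α / (1 + (m−1)·α)
   = 15/4 × 0.4542 / (1 + (15/4 − 1) × 0.4542)
   = 1.7032 / 2.2490 = 0.757

predicted reliability = 0.757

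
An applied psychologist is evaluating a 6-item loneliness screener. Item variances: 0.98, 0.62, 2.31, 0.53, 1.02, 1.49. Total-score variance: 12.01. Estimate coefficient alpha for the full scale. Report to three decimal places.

ΣVar(i) = 0.98 + 0.62 + 2.31 + 0.53 + 1.02 + 1.49 = 6.95
α = (k/(k−1))·(1 − ΣVar(i)/σ²_total) = (6/5)·(1 − 6.95/12.01) = 0.506

coefficient alpha = 0.506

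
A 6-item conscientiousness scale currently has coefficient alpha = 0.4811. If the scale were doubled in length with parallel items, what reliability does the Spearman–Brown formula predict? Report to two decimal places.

Length factor m = 2
α' = m·α / (1 + (m−1)·α)
   = 2 × 0.4811 / (1 + (2 − 1) × 0.4811)
   = 0.9622 / 1.4811 = 0.65

predicted reliability = 0.65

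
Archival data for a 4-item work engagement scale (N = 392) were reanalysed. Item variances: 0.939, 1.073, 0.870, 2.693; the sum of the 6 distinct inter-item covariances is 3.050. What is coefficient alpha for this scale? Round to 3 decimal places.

Σσᵢ² = 0.939 + 1.073 + 0.870 + 2.693 = 5.575
Sum of distinct covariances = 3.050
Var(T) = Σσᵢ² + 2·Σcov = 5.575 + 2 × 3.050 = 11.675
α = (4/3)·(1 − 5.575/11.675) = 0.697

α = 0.697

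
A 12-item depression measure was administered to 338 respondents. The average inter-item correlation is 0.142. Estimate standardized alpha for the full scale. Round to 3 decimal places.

standardized alpha = 0.665

Standardized α = k·r̄ / (1 + (k−1)·r̄) = 12 × 0.142 / (1 + 11 × 0.142)
  = 1.7040 / 2.5620 = 0.665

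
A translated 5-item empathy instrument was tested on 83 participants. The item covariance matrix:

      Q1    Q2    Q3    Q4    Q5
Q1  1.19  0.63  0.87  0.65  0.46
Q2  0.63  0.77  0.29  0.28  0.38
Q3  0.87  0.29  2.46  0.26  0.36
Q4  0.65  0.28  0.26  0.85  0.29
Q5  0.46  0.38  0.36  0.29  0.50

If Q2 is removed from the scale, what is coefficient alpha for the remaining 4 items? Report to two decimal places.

α = 0.71

Remaining items: Q1, Q3, Q4, Q5 (k = 4).
Σσᵢ² = 1.19 + 2.46 + 0.85 + 0.50 = 5.00
σ²_T = 5.00 + 2 × 2.89 = 10.78
α (item deleted) = (4/3)·(1 − 5.00/10.78) = 0.71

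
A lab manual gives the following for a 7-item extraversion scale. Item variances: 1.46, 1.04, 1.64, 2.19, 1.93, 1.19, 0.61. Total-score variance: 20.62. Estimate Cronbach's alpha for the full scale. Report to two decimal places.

α = 0.60

Σσ²ᵢ = 1.46 + 1.04 + 1.64 + 2.19 + 1.93 + 1.19 + 0.61 = 10.06
α = (k/(k−1))·(1 − Σσ²ᵢ/total variance) = (7/6)·(1 − 10.06/20.62) = 0.60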